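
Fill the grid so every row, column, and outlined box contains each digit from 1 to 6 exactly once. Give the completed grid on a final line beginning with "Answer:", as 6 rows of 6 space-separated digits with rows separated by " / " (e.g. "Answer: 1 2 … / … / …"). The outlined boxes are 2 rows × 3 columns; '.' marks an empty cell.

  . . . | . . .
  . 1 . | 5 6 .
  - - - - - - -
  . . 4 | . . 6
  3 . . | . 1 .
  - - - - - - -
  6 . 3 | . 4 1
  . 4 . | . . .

Step 1. [r2c3∈{2}] r2c3's peers cover all but 2 ⇒ r2c3=2.
Step 2. [r5c4∈{2}] r5c4 is down to just 2, so r5c4=2.
Step 3. [r1c2∈{3,5,6}] across col 2, 3 lands solely at r1c2, so r1c2=3.
Step 4. [r5c2∈{5}] r5c2 is down to just 5. So r5c2=5.
Step 5. [r3c1∈{1,2,5}] r3c1 is the only open cell in row 3 admitting 1. So r3c1=1.
Step 6. [r3c5∈{2,3,5}] in row 3, 5 fits only at r3c5, so r3c5=5.
Step 7. [r4c6∈{2,4}] box 4 places 2 nowhere but r4c6, so r4c6=2.
Step 8. [r1c6∈{4}] r1c6 has the single candidate 4, so r1c6=4.
Step 9. [r6c5∈{3}] nothing but 3 survives at r6c5, so r6c5=3.
Step 10. [r1c3∈{5,6}] r1c3 is the only open cell in row 1 admitting 6. So r1c3=6.
Step 11. [r3c4∈{3}] nothing but 3 survives at r3c4 ⇒ r3c4=3.
Step 12. [r4c3∈{5}] r4c3 is down to just 5 ⇒ r4c3=5.
Step 13. [r1c4∈{1}] r1c4 is down to just 1, so r1c4=1.
Step 14. [r6c3∈{1}] r6c3 is down to just 1, so r6c3=1.
Step 15. [r4c2∈{6}] r4c2's peers cover all but 6. So r4c2=6.
Step 16. [r4c4∈{4}] r4c4's peers cover all but 4. So r4c4=4.
Step 17. [r3c2∈{2}] r3c2's peers cover all but 2 ⇒ r3c2=2.
Step 18. [r2c6∈{3}] r2c6 is down to just 3. So r2c6=3.
Step 19. [r6c4∈{6}] nothing but 6 survives at r6c4 ⇒ r6c4=6.
Step 20. [r6c1∈{2}] r6c1 has the single candidate 2, so r6c1=2.
Step 21. [r2c1∈{4}] r2c1 is down to just 4, so r2c1=4.
Step 22. [r1c5∈{2}] only 2 remains possible at r1c5 ⇒ r1c5=2.
Step 23. [r6c6∈{5}] r6c6 has the single candidate 5. So r6c6=5.
Step 24. [r1c1∈{5}] r1c1 has the single candidate 5. So r1c1=5.

Answer: 5 3 6 1 2 4 / 4 1 2 5 6 3 / 1 2 4 3 5 6 / 3 6 5 4 1 2 / 6 5 3 2 4 1 / 2 4 1 6 3 5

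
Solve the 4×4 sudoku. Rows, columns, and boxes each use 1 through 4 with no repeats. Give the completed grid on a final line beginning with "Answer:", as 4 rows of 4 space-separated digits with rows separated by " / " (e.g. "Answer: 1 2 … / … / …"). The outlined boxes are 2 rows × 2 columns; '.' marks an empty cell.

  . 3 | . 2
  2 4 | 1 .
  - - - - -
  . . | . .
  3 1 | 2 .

Step 1. [r3c1∈{4}] only 4 remains possible at r3c1. So r3c1=4.
Step 2. [r3c4∈{1,3}] 1 has one home in row 3: r3c4, so r3c4=1.
Step 3. [r3c2∈{2}] only 2 remains possible at r3c2, so r3c2=2.
Step 4. [r4c4∈{4}] r4c4 has the single candidate 4, so r4c4=4.
Step 5. [r1c1∈{1}] only 1 remains possible at r1c1 ⇒ r1c1=1.
Step 6. [r2c4∈{3}] r2c4 is down to just 3, so r2c4=3.
Step 7. [r3c3∈{3}] only 3 remains possible at r3c3 ⇒ r3c3=3.
Step 8. [r1c3∈{4}] r1c3 has the single candidate 4 ⇒ r1c3=4.

Answer: 1 3 4 2 / 2 4 1 3 / 4 2 3 1 / 3 1 2 4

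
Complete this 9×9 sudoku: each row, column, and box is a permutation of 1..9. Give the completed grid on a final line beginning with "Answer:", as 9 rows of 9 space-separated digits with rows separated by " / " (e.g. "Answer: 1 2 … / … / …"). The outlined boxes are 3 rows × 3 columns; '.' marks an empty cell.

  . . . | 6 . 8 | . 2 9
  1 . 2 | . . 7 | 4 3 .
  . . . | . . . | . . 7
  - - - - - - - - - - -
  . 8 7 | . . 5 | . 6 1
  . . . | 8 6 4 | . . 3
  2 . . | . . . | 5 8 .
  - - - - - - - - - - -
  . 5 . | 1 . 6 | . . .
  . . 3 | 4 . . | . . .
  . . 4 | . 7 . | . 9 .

Step 1. [r2c9∈{5,6,8}] across row 2, 8 lands solely at r2c9 ⇒ r2c9=8.
Step 2. [r2c2∈{6,9}] r2c2 is the only open cell in row 2 admitting 6 ⇒ r2c2=6.
Step 3. [r3c8∈{1,5}] 5 has one home in box 3: r3c8. So r3c8=5.
Step 4. [r5c7∈{2,7,9}] r5c7 is the only open cell in row 5 admitting 2, so r5c7=2.
Step 5. [r4c1∈{3,4,9}] across row 4, 4 lands solely at r4c1 ⇒ r4c1=4.
Step 6. [r6c2∈{1,3,9}] in box 4, 3 fits only at r6c2 ⇒ r6c2=3.
Step 7. [r8c8∈{1,7}] in col 8, 1 fits only at r8c8. So r8c8=1.
Step 8. [r3c7∈{1,6}] across row 3, 6 lands solely at r3c7, so r3c7=6.
Step 9. [r1c3∈{5}] only 5 remains possible at r1c3, so r1c3=5.
Step 10. [r6c3∈{1,6,9}] r6c3 is the only open cell in row 6 admitting 6, so r6c3=6.
Step 11. [r9c2∈{1,2}] 1 has one home in row 9: r9c2 ⇒ r9c2=1.
Step 12. [r8c2∈{2,7,9}] across col 2, 2 lands solely at r8c2, so r8c2=2.
Step 13. [r8c6∈{9}] r8c6 is down to just 9, so r8c6=9.
Step 14. [r5c2∈{9}] nothing but 9 survives at r5c2 ⇒ r5c2=9.
Step 15. [r7c8∈{4,7}] across col 8, 4 lands solely at r7c8, so r7c8=4.
Step 16. [r4c7∈{9}] r4c7's peers cover all but 9, so r4c7=9.
Step 17. [r6c6∈{1}] nothing but 1 survives at r6c6 ⇒ r6c6=1.
Step 18. [r3c5∈{1,2,3,4,9}] r3c5 is the only open cell in row 3 admitting 1. So r3c5=1.
Step 19. [r1c2∈{4,7}] 7 has one home in col 2: r1c2. So r1c2=7.
Step 20. [r7c9∈{2}] r7c9 is down to just 2 ⇒ r7c9=2.
Step 21. [r6c5∈{9}] r6c5's peers cover all but 9, so r6c5=9.
Step 22. [r2c5∈{5}] r2c5's peers cover all but 5. So r2c5=5.
Step 23. [r8c5∈{8}] nothing but 8 survives at r8c5, so r8c5=8.
Step 24. [r7c5∈{3}] only 3 remains possible at r7c5, so r7c5=3.
Step 25. [r3c6∈{2,3}] across col 6, 3 lands solely at r3c6, so r3c6=3.
Step 26. [r3c4∈{2,9}] r3c4 is the only open cell in row 3 admitting 2, so r3c4=2.
Step 27. [r8c7∈{7}] nothing but 7 survives at r8c7. So r8c7=7.
Step 28. [r7c7∈{8}] only 8 remains possible at r7c7. So r7c7=8.
Step 29. [r9c1∈{6,8}] r9c1 is the only open cell in row 9 admitting 8, so r9c1=8.
Step 30. [r3c1∈{9}] r3c1 has the single candidate 9, so r3c1=9.
Step 31. [r8c9∈{5,6}] r8c9 is the only open cell in row 8 admitting 5. So r8c9=5.
Step 32. [r1c1∈{3}] nothing but 3 survives at r1c1. So r1c1=3.
Step 33. [r9c4∈{5}] r9c4's peers cover all but 5 ⇒ r9c4=5.
Step 34. [r7c3∈{9}] r7c3 is down to just 9, so r7c3=9.
Step 35. [r4c4∈{3}] r4c4 is down to just 3. So r4c4=3.
Step 36. [r9c6∈{2}] only 2 remains possible at r9c6, so r9c6=2.
Step 37. [r9c7∈{3}] only 3 remains possible at r9c7. So r9c7=3.
Step 38. [r3c3∈{8}] r3c3 is down to just 8 ⇒ r3c3=8.
Step 39. [r1c7∈{1}] r1c7 has the single candidate 1 ⇒ r1c7=1.
Step 40. [r7c1∈{7}] r7c1 is down to just 7. So r7c1=7.
Step 41. [r1c5∈{4}] only 4 remains possible at r1c5. So r1c5=4.
Step 42. [r4c5∈{2}] nothing but 2 survives at r4c5 ⇒ r4c5=2.
Step 43. [r9c9∈{6}] r9c9 is down to just 6 ⇒ r9c9=6.
Step 44. [r5c1∈{5}] r5c1 is down to just 5 ⇒ r5c1=5.
Step 45. [r6c4∈{7}] r6c4's peers cover all but 7, so r6c4=7.
Step 46. [r2c4∈{9}] r2c4's peers cover all but 9. So r2c4=9.
Step 47. [r6c9∈{4}] only 4 remains possible at r6c9 ⇒ r6c9=4.
Step 48. [r3c2∈{4}] nothing but 4 survives at r3c2 ⇒ r3c2=4.
Step 49. [r5c3∈{1}] r5c3 is down to just 1 ⇒ r5c3=1.
Step 50. [r8c1∈{6}] r8c1's peers cover all but 6, so r8c1=6.
Step 51. [r5c8∈{7}] r5c8 has the single candidate 7 ⇒ r5c8=7.

Answer: 3 7 5 6 4 8 1 2 9 / 1 6 2 9 5 7 4 3 8 / 9 4 8 2 1 3 6 5 7 / 4 8 7 3 2 5 9 6 1 / 5 9 1 8 6 4 2 7 3 / 2 3 6 7 9 1 5 8 4 / 7 5 9 1 3 6 8 4 2 / 6 2 3 4 8 9 7 1 5 / 8 1 4 5 7 2 3 9 6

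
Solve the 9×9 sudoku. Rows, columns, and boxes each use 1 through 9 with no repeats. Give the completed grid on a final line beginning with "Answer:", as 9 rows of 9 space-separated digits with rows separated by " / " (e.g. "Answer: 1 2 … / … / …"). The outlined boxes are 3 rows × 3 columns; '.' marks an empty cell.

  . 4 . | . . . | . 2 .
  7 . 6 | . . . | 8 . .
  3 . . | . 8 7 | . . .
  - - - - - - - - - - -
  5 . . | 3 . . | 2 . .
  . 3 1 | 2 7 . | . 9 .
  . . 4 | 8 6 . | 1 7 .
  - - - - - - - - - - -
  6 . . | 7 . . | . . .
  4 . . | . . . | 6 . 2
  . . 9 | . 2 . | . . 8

Step 1. [r9c1∈{1}] nothing but 1 survives at r9c1. So r9c1=1.
Step 2. [r2c6∈{1,2,3,4,5,9}] 2 has one home in col 6: r2c6. So r2c6=2.
Step 3. [r1c9∈{1,3,5,6,7,9}] r1c9 is the only open cell in col 9 admitting 7, so r1c9=7.
Step 4. [r5c9∈{4,5,6}] across row 5, 6 lands solely at r5c9. So r5c9=6.
Step 5. [r4c9∈{4}] only 4 remains possible at r4c9 ⇒ r4c9=4.
Step 6. [r5c7∈{5}] nothing but 5 survives at r5c7. So r5c7=5.
Step 7. [r6c6∈{5,9}] in row 6, 5 fits only at r6c6 ⇒ r6c6=5.
Step 8. [r3c8∈{1,4,5,6}] col 8 places 6 nowhere but r3c8. So r3c8=6.
Step 9. [r4c2∈{6,7,8,9}] across row 4, 6 lands solely at r4c2. So r4c2=6.
Step 10. [r9c7∈{3,4,7}] col 7 places 7 nowhere but r9c7, so r9c7=7.
Step 11. [r9c2∈{5}] r9c2 is down to just 5, so r9c2=5.
Step 12. [r6c1∈{2,9}] in col 1, 2 fits only at r6c1, so r6c1=2.
Step 13. [r1c1∈{8,9}] across col 1, 9 lands solely at r1c1 ⇒ r1c1=9.
Step 14. [r2c2∈{1}] r2c2 has the single candidate 1 ⇒ r2c2=1.
Step 15. [r1c7∈{3}] only 3 remains possible at r1c7. So r1c7=3.
Step 16. [r2c5∈{3,4,5,9}] r2c5 is the only open cell in row 2 admitting 3, so r2c5=3.
Step 17. [r7c5∈{1,4,5,9}] 4 has one home in col 5: r7c5. So r7c5=4.
Step 18. [r1c3∈{5,8}] across row 1, 8 lands solely at r1c3 ⇒ r1c3=8.
Step 19. [r3c9∈{1,5,9}] r3c9 is the only open cell in box 3 admitting 1 ⇒ r3c9=1.
Step 20. [r7c7∈{9}] only 9 remains possible at r7c7. So r7c7=9.
Step 21. [r3c4∈{4,5,9}] 9 has one home in row 3: r3c4, so r3c4=9.
Step 22. [r9c4∈{6}] r9c4 is down to just 6 ⇒ r9c4=6.
Step 23. [r9c6∈{3}] r9c6 is down to just 3 ⇒ r9c6=3.
Step 24. [r2c4∈{4,5}] col 4 places 4 nowhere but r2c4 ⇒ r2c4=4.
Step 25. [r2c8∈{5}] r2c8 is down to just 5 ⇒ r2c8=5.
Step 26. [r3c2∈{2}] only 2 remains possible at r3c2. So r3c2=2.
Step 27. [r7c2∈{8}] r7c2 has the single candidate 8. So r7c2=8.
Step 28. [r7c6∈{1}] nothing but 1 survives at r7c6. So r7c6=1.
Step 29. [r7c8∈{3}] r7c8 has the single candidate 3, so r7c8=3.
Step 30. [r8c4∈{5}] r8c4 is down to just 5. So r8c4=5.
Step 31. [r4c5∈{1,9}] r4c5 is the only open cell in row 4 admitting 1, so r4c5=1.
Step 32. [r8c3∈{3,7}] r8c3 is the only open cell in row 8 admitting 3. So r8c3=3.
Step 33. [r8c5∈{9}] only 9 remains possible at r8c5. So r8c5=9.
Step 34. [r4c8∈{8}] r4c8 is down to just 8 ⇒ r4c8=8.
Step 35. [r9c8∈{4}] r9c8 has the single candidate 4, so r9c8=4.
Step 36. [r3c7∈{4}] nothing but 4 survives at r3c7. So r3c7=4.
Step 37. [r1c5∈{5}] r1c5 is down to just 5. So r1c5=5.
Step 38. [r6c2∈{9}] r6c2's peers cover all but 9. So r6c2=9.
Step 39. [r1c4∈{1}] r1c4 is down to just 1. So r1c4=1.
Step 40. [r3c3∈{5}] only 5 remains possible at r3c3, so r3c3=5.
Step 41. [r8c6∈{8}] r8c6 is down to just 8, so r8c6=8.
Step 42. [r7c3∈{2}] only 2 remains possible at r7c3, so r7c3=2.
Step 43. [r5c1∈{8}] r5c1 has the single candidate 8, so r5c1=8.
Step 44. [r8c8∈{1}] r8c8 is down to just 1. So r8c8=1.
Step 45. [r1c6∈{6}] only 6 remains possible at r1c6 ⇒ r1c6=6.
Step 46. [r5c6∈{4}] r5c6 is down to just 4 ⇒ r5c6=4.
Step 47. [r7c9∈{5}] r7c9's peers cover all but 5, so r7c9=5.
Step 48. [r8c2∈{7}] nothing but 7 survives at r8c2 ⇒ r8c2=7.
Step 49. [r4c3∈{7}] r4c3's peers cover all but 7, so r4c3=7.
Step 50. [r6c9∈{3}] r6c9's peers cover all but 3, so r6c9=3.
Step 51. [r4c6∈{9}] only 9 remains possible at r4c6. So r4c6=9.
Step 52. [r2c9∈{9}] only 9 remains possible at r2c9, so r2c9=9.

Answer: 9 4 8 1 5 6 3 2 7 / 7 1 6 4 3 2 8 5 9 / 3 2 5 9 8 7 4 6 1 / 5 6 7 3 1 9 2 8 4 / 8 3 1 2 7 4 5 9 6 / 2 9 4 8 6 5 1 7 3 / 6 8 2 7 4 1 9 3 5 / 4 7 3 5 9 8 6 1 2 / 1 5 9 6 2 3 7 4 8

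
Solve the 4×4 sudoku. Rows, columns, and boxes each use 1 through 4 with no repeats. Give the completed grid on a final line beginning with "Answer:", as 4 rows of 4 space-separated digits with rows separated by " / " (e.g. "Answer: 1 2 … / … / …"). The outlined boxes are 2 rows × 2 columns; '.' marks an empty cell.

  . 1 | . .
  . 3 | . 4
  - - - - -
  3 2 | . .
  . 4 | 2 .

Step 1. [r3c4∈{1}] r3c4 has the single candidate 1. So r3c4=1.
Step 2. [r1c4∈{2,3}] across col 4, 2 lands solely at r1c4 ⇒ r1c4=2.
Step 3. [r1c3∈{3}] r1c3 has the single candidate 3 ⇒ r1c3=3.
Step 4. [r2c3∈{1}] nothing but 1 survives at r2c3 ⇒ r2c3=1.
Step 5. [r3c3∈{4}] r3c3's peers cover all but 4 ⇒ r3c3=4.
Step 6. [r2c1∈{2}] r2c1 is down to just 2 ⇒ r2c1=2.
Step 7. [r4c1∈{1}] r4c1 is down to just 1 ⇒ r4c1=1.
Step 8. [r4c4∈{3}] r4c4 has the single candidate 3. So r4c4=3.
Step 9. [r1c1∈{4}] only 4 remains possible at r1c1, so r1c1=4.

Answer: 4 1 3 2 / 2 3 1 4 / 3 2 4 1 / 1 4 2 3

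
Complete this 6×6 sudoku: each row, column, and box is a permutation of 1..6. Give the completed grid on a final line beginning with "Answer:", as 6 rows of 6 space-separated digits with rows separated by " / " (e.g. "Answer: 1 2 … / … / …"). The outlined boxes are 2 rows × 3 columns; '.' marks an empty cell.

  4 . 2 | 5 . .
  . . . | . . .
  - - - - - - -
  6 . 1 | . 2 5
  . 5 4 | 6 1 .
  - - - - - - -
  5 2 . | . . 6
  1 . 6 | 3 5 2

Step 1. [r2c1∈{3}] r2c1 is down to just 3 ⇒ r2c1=3.
Step 2. [r2c6∈{1,4}] col 6 places 4 nowhere but r2c6, so r2c6=4.
Step 3. [r1c6∈{1,3}] across col 6, 1 lands solely at r1c6, so r1c6=1.
Step 4. [r2c5∈{6}] r2c5 has the single candidate 6 ⇒ r2c5=6.
Step 5. [r5c5∈{4}] only 4 remains possible at r5c5, so r5c5=4.
Step 6. [r1c5∈{3}] only 3 remains possible at r1c5. So r1c5=3.
Step 7. [r3c2∈{3}] only 3 remains possible at r3c2, so r3c2=3.
Step 8. [r4c6∈{3}] r4c6 is down to just 3. So r4c6=3.
Step 9. [r2c2∈{1}] r2c2 is down to just 1, so r2c2=1.
Step 10. [r1c2∈{6}] r1c2's peers cover all but 6, so r1c2=6.
Step 11. [r5c3∈{3}] only 3 remains possible at r5c3, so r5c3=3.
Step 12. [r4c1∈{2}] r4c1 has the single candidate 2. So r4c1=2.
Step 13. [r6c2∈{4}] r6c2 has the single candidate 4. So r6c2=4.
Step 14. [r3c4∈{4}] r3c4 is down to just 4. So r3c4=4.
Step 15. [r5c4∈{1}] r5c4 has the single candidate 1. So r5c4=1.
Step 16. [r2c4∈{2}] only 2 remains possible at r2c4 ⇒ r2c4=2.
Step 17. [r2c3∈{5}] only 5 remains possible at r2c3 ⇒ r2c3=5.

Answer: 4 6 2 5 3 1 / 3 1 5 2 6 4 / 6 3 1 4 2 5 / 2 5 4 6 1 3 / 5 2 3 1 4 6 / 1 4 6 3 5 2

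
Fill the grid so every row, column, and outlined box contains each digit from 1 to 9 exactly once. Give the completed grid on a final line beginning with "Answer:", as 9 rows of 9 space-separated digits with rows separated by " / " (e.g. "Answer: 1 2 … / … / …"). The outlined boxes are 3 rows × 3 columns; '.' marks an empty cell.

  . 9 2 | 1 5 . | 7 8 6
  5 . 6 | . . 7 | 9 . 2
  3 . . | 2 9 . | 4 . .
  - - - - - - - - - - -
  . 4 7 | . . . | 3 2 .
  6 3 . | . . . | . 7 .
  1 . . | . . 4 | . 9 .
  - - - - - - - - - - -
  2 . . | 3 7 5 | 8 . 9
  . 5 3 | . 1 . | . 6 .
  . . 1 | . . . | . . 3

Step 1. [r5c3∈{5,8,9}] in col 3, 9 fits only at r5c3 ⇒ r5c3=9.
Step 2. [r4c1∈{8}] r4c1 is down to just 8 ⇒ r4c1=8.
Step 3. [r9c2∈{6,7,8}] r9c2 is the only open cell in box 7 admitting 8. So r9c2=8.
Step 4. [r4c5∈{6}] only 6 remains possible at r4c5 ⇒ r4c5=6.
Step 5. [r5c7∈{1,5}] across col 7, 1 lands solely at r5c7, so r5c7=1.
Step 6. [r4c9∈{5}] r4c9's peers cover all but 5 ⇒ r4c9=5.
Step 7. [r6c5∈{2,3,8}] r6c5 is the only open cell in row 6 admitting 3, so r6c5=3.
Step 8. [r7c3∈{4}] r7c3 has the single candidate 4. So r7c3=4.
Step 9. [r9c8∈{4,5}] in col 8, 4 fits only at r9c8, so r9c8=4.
Step 10. [r9c5∈{2}] r9c5 has the single candidate 2, so r9c5=2.
Step 11. [r5c5∈{8}] r5c5 has the single candidate 8. So r5c5=8.
Step 12. [r8c4∈{4,8,9}] 4 has one home in row 8: r8c4, so r8c4=4.
Step 13. [r3c9∈{1}] only 1 remains possible at r3c9, so r3c9=1.
Step 14. [r9c1∈{7,9}] r9c1 is the only open cell in row 9 admitting 7 ⇒ r9c1=7.
Step 15. [r9c4∈{6,9}] r9c4 is the only open cell in col 4 admitting 6, so r9c4=6.
Step 16. [r8c6∈{8,9}] row 8 places 8 nowhere but r8c6. So r8c6=8.
Step 17. [r6c3∈{5}] r6c3 is down to just 5 ⇒ r6c3=5.
Step 18. [r4c6∈{1,9}] in row 4, 1 fits only at r4c6 ⇒ r4c6=1.
Step 19. [r6c2∈{2}] r6c2 is down to just 2. So r6c2=2.
Step 20. [r4c4∈{9}] r4c4's peers cover all but 9. So r4c4=9.
Step 21. [r5c6∈{2}] only 2 remains possible at r5c6 ⇒ r5c6=2.
Step 22. [r5c9∈{4}] nothing but 4 survives at r5c9. So r5c9=4.
Step 23. [r3c8∈{5}] only 5 remains possible at r3c8. So r3c8=5.
Step 24. [r2c8∈{3}] r2c8 has the single candidate 3. So r2c8=3.
Step 25. [r2c5∈{4}] r2c5's peers cover all but 4, so r2c5=4.
Step 26. [r8c7∈{2}] r8c7 has the single candidate 2, so r8c7=2.
Step 27. [r2c4∈{8}] only 8 remains possible at r2c4, so r2c4=8.
Step 28. [r9c6∈{9}] nothing but 9 survives at r9c6, so r9c6=9.
Step 29. [r6c4∈{7}] only 7 remains possible at r6c4. So r6c4=7.
Step 30. [r3c3∈{8}] r3c3's peers cover all but 8, so r3c3=8.
Step 31. [r8c9∈{7}] r8c9 has the single candidate 7 ⇒ r8c9=7.
Step 32. [r7c2∈{6}] nothing but 6 survives at r7c2 ⇒ r7c2=6.
Step 33. [r7c8∈{1}] only 1 remains possible at r7c8, so r7c8=1.
Step 34. [r2c2∈{1}] r2c2 has the single candidate 1, so r2c2=1.
Step 35. [r1c6∈{3}] r1c6 is down to just 3, so r1c6=3.
Step 36. [r6c7∈{6}] nothing but 6 survives at r6c7 ⇒ r6c7=6.
Step 37. [r6c9∈{8}] nothing but 8 survives at r6c9. So r6c9=8.
Step 38. [r9c7∈{5}] only 5 remains possible at r9c7 ⇒ r9c7=5.
Step 39. [r3c6∈{6}] r3c6's peers cover all but 6 ⇒ r3c6=6.
Step 40. [r8c1∈{9}] r8c1 has the single candidate 9. So r8c1=9.
Step 41. [r5c4∈{5}] nothing but 5 survives at r5c4 ⇒ r5c4=5.
Step 42. [r1c1∈{4}] only 4 remains possible at r1c1. So r1c1=4.
Step 43. [r3c2∈{7}] nothing but 7 survives at r3c2. So r3c2=7.

Answer: 4 9 2 1 5 3 7 8 6 / 5 1 6 8 4 7 9 3 2 / 3 7 8 2 9 6 4 5 1 / 8 4 7 9 6 1 3 2 5 / 6 3 9 5 8 2 1 7 4 / 1 2 5 7 3 4 6 9 8 / 2 6 4 3 7 5 8 1 9 / 9 5 3 4 1 8 2 6 7 / 7 8 1 6 2 9 5 4 3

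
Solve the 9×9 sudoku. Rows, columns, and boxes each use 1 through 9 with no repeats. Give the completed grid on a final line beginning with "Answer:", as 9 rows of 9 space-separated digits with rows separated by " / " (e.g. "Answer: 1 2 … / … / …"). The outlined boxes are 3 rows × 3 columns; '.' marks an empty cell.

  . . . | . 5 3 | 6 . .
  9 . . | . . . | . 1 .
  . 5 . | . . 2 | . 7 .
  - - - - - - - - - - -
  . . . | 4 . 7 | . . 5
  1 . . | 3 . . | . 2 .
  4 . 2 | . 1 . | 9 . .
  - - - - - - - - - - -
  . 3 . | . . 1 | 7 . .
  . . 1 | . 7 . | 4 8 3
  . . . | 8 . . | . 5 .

Step 1. [r5c7∈{8}] r5c7's peers cover all but 8. So r5c7=8.
Step 2. [r1c8∈{4,9}] in col 8, 4 fits only at r1c8, so r1c8=4.
Step 3. [r7c8∈{6,9}] r7c8 is the only open cell in col 8 admitting 9, so r7c8=9.
Step 4. [r4c5∈{2,6,8,9}] 2 has one home in row 4: r4c5, so r4c5=2.
Step 5. [r5c3∈{5,6,7,9}] box 4 places 5 nowhere but r5c3, so r5c3=5.
Step 6. [r3c7∈{3}] r3c7 is down to just 3. So r3c7=3.
Step 7. [r2c3∈{3,4,6,7,8}] 3 has one home in row 2: r2c3. So r2c3=3.
Step 8. [r6c6∈{5,6,8}] r6c6 is the only open cell in box 5 admitting 8. So r6c6=8.
Step 9. [r8c6∈{5,6,9}] across col 6, 5 lands solely at r8c6. So r8c6=5.
Step 10. [r1c2∈{1,2,7,8}] in col 2, 1 fits only at r1c2 ⇒ r1c2=1.
Step 11. [r9c5∈{3,4,6,9}] across row 9, 3 lands solely at r9c5, so r9c5=3.
Step 12. [r7c1∈{2,5,6,8}] row 7 places 5 nowhere but r7c1. So r7c1=5.
Step 13. [r7c3∈{4,6,8}] 8 has one home in row 7: r7c3 ⇒ r7c3=8.
Step 14. [r1c3∈{7}] r1c3's peers cover all but 7, so r1c3=7.
Step 15. [r7c5∈{4,6}] across row 7, 4 lands solely at r7c5. So r7c5=4.
Step 16. [r1c4∈{9}] r1c4 has the single candidate 9. So r1c4=9.
Step 17. [r8c2∈{2,6,9}] in row 8, 9 fits only at r8c2. So r8c2=9.
Step 18. [r9c1∈{2,6,7}] r9c1 is the only open cell in col 1 admitting 7. So r9c1=7.
Step 19. [r9c9∈{1,2,6}] col 9 places 1 nowhere but r9c9 ⇒ r9c9=1.
Step 20. [r7c9∈{2,6}] box 9 places 6 nowhere but r7c9. So r7c9=6.
Step 21. [r3c3∈{4,6}] across row 3, 4 lands solely at r3c3. So r3c3=4.
Step 22. [r9c3∈{6}] r9c3 has the single candidate 6 ⇒ r9c3=6.
Step 23. [r8c4∈{2,6}] across row 8, 6 lands solely at r8c4, so r8c4=6.
Step 24. [r4c1∈{3,6,8}] r4c1 is the only open cell in col 1 admitting 3, so r4c1=3.
Step 25. [r3c1∈{6,8}] 6 has one home in col 1: r3c1 ⇒ r3c1=6.
Step 26. [r1c1∈{2,8}] 8 has one home in col 1: r1c1, so r1c1=8.
Step 27. [r2c2∈{2}] only 2 remains possible at r2c2. So r2c2=2.
Step 28. [r6c9∈{7}] nothing but 7 survives at r6c9. So r6c9=7.
Step 29. [r6c2∈{6}] r6c2 has the single candidate 6. So r6c2=6.
Step 30. [r3c5∈{8}] r3c5 has the single candidate 8 ⇒ r3c5=8.
Step 31. [r5c5∈{6,9}] r5c5 is the only open cell in col 5 admitting 9 ⇒ r5c5=9.
Step 32. [r5c6∈{6}] nothing but 6 survives at r5c6, so r5c6=6.
Step 33. [r4c8∈{6}] r4c8 has the single candidate 6, so r4c8=6.
Step 34. [r3c9∈{9}] r3c9 has the single candidate 9, so r3c9=9.
Step 35. [r9c7∈{2}] nothing but 2 survives at r9c7 ⇒ r9c7=2.
Step 36. [r8c1∈{2}] only 2 remains possible at r8c1, so r8c1=2.
Step 37. [r6c8∈{3}] r6c8 is down to just 3, so r6c8=3.
Step 38. [r9c2∈{4}] r9c2 is down to just 4, so r9c2=4.
Step 39. [r9c6∈{9}] r9c6 has the single candidate 9 ⇒ r9c6=9.
Step 40. [r4c3∈{9}] nothing but 9 survives at r4c3 ⇒ r4c3=9.
Step 41. [r2c6∈{4}] r2c6 has the single candidate 4. So r2c6=4.
Step 42. [r4c2∈{8}] nothing but 8 survives at r4c2. So r4c2=8.
Step 43. [r2c7∈{5}] only 5 remains possible at r2c7, so r2c7=5.
Step 44. [r5c2∈{7}] r5c2 is down to just 7. So r5c2=7.
Step 45. [r3c4∈{1}] only 1 remains possible at r3c4, so r3c4=1.
Step 46. [r6c4∈{5}] r6c4's peers cover all but 5, so r6c4=5.
Step 47. [r2c9∈{8}] r2c9's peers cover all but 8. So r2c9=8.
Step 48. [r2c4∈{7}] r2c4 is down to just 7. So r2c4=7.
Step 49. [r2c5∈{6}] r2c5 has the single candidate 6 ⇒ r2c5=6.
Step 50. [r4c7∈{1}] r4c7's peers cover all but 1. So r4c7=1.
Step 51. [r1c9∈{2}] r1c9's peers cover all but 2, so r1c9=2.
Step 52. [r7c4∈{2}] r7c4's peers cover all but 2 ⇒ r7c4=2.
Step 53. [r5c9∈{4}] only 4 remains possible at r5c9 ⇒ r5c9=4.

Answer: 8 1 7 9 5 3 6 4 2 / 9 2 3 7 6 4 5 1 8 / 6 5 4 1 8 2 3 7 9 / 3 8 9 4 2 7 1 6 5 / 1 7 5 3 9 6 8 2 4 / 4 6 2 5 1 8 9 3 7 / 5 3 8 2 4 1 7 9 6 / 2 9 1 6 7 5 4 8 3 / 7 4 6 8 3 9 2 5 1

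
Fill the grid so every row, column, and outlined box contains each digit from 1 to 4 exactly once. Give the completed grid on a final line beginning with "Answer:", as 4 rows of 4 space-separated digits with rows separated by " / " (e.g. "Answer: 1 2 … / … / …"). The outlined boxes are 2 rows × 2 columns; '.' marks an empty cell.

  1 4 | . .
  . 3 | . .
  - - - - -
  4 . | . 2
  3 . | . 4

Step 1. [r4c3∈{1}] r4c3 is down to just 1, so r4c3=1.
Step 2. [r1c3∈{2,3}] 2 has one home in row 1: r1c3. So r1c3=2.
Step 3. [r3c3∈{3}] only 3 remains possible at r3c3 ⇒ r3c3=3.
Step 4. [r1c4∈{3}] r1c4's peers cover all but 3, so r1c4=3.
Step 5. [r2c3∈{4}] r2c3's peers cover all but 4, so r2c3=4.
Step 6. [r4c2∈{2}] only 2 remains possible at r4c2, so r4c2=2.
Step 7. [r3c2∈{1}] nothing but 1 survives at r3c2. So r3c2=1.
Step 8. [r2c4∈{1}] r2c4 has the single candidate 1 ⇒ r2c4=1.
Step 9. [r2c1∈{2}] only 2 remains possible at r2c1, so r2c1=2.

Answer: 1 4 2 3 / 2 3 4 1 / 4 1 3 2 / 3 2 1 4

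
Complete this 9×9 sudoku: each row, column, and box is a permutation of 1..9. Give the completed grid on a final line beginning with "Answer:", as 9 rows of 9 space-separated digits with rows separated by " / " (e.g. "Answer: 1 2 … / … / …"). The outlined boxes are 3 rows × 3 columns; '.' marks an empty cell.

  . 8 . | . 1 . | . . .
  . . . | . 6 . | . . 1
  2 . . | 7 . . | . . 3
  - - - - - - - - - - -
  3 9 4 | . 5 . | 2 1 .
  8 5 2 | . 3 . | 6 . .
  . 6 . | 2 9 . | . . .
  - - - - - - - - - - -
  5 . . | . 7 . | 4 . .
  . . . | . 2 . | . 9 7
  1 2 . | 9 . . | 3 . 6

Step 1. [r2c2∈{3,4,7}] across col 2, 7 lands solely at r2c2 ⇒ r2c2=7.
Step 2. [r7c3∈{3,6,8,9}] row 7 places 9 nowhere but r7c3 ⇒ r7c3=9.
Step 3. [r4c9∈{8}] only 8 remains possible at r4c9, so r4c9=8.
Step 4. [r6c6∈{1,4,7,8}] across row 6, 8 lands solely at r6c6 ⇒ r6c6=8.
Step 5. [r8c7∈{1,5,8}] 1 has one home in col 7: r8c7, so r8c7=1.
Step 6. [r9c8∈{5,8}] r9c8 is the only open cell in box 9 admitting 5. So r9c8=5.
Step 7. [r9c6∈{4}] nothing but 4 survives at r9c6. So r9c6=4.
Step 8. [r3c5∈{4,8}] across col 5, 4 lands solely at r3c5 ⇒ r3c5=4.
Step 9. [r2c4∈{3,5,8}] in box 2, 8 fits only at r2c4, so r2c4=8.
Step 10. [r7c2∈{3}] r7c2 has the single candidate 3. So r7c2=3.
Step 11. [r3c7∈{5,8,9}] across col 7, 8 lands solely at r3c7, so r3c7=8.
Step 12. [r3c6∈{5,9}] 9 has one home in row 3: r3c6 ⇒ r3c6=9.
Step 13. [r3c3∈{1,5,6}] row 3 places 5 nowhere but r3c3 ⇒ r3c3=5.
Step 14. [r5c4∈{1,4}] 4 has one home in col 4: r5c4 ⇒ r5c4=4.
Step 15. [r5c8∈{7}] r5c8 has the single candidate 7 ⇒ r5c8=7.
Step 16. [r4c4∈{6}] r4c4 is down to just 6 ⇒ r4c4=6.
Step 17. [r6c7∈{5}] only 5 remains possible at r6c7 ⇒ r6c7=5.
Step 18. [r1c9∈{2,4,5,9}] in col 9, 5 fits only at r1c9 ⇒ r1c9=5.
Step 19. [r1c4∈{3}] nothing but 3 survives at r1c4, so r1c4=3.
Step 20. [r1c3∈{6}] r1c3's peers cover all but 6, so r1c3=6.
Step 21. [r2c6∈{2,5}] 5 has one home in row 2: r2c6, so r2c6=5.
Step 22. [r2c8∈{2,4}] 2 has one home in row 2: r2c8. So r2c8=2.
Step 23. [r2c1∈{4,9}] r2c1 is the only open cell in row 2 admitting 4. So r2c1=4.
Step 24. [r9c3∈{7,8}] across row 9, 7 lands solely at r9c3 ⇒ r9c3=7.
Step 25. [r7c6∈{1,6}] 6 has one home in row 7: r7c6 ⇒ r7c6=6.
Step 26. [r6c9∈{4}] r6c9 is down to just 4. So r6c9=4.
Step 27. [r1c7∈{7,9}] across row 1, 7 lands solely at r1c7, so r1c7=7.
Step 28. [r1c6∈{2}] only 2 remains possible at r1c6, so r1c6=2.
Step 29. [r8c3∈{8}] r8c3 is down to just 8. So r8c3=8.
Step 30. [r1c8∈{4}] r1c8 has the single candidate 4. So r1c8=4.
Step 31. [r8c4∈{5}] r8c4 is down to just 5 ⇒ r8c4=5.
Step 32. [r6c8∈{3}] r6c8 is down to just 3 ⇒ r6c8=3.
Step 33. [r5c9∈{9}] r5c9 is down to just 9. So r5c9=9.
Step 34. [r6c1∈{7}] r6c1's peers cover all but 7, so r6c1=7.
Step 35. [r5c6∈{1}] r5c6 is down to just 1, so r5c6=1.
Step 36. [r9c5∈{8}] r9c5's peers cover all but 8, so r9c5=8.
Step 37. [r4c6∈{7}] only 7 remains possible at r4c6, so r4c6=7.
Step 38. [r8c6∈{3}] r8c6 is down to just 3. So r8c6=3.
Step 39. [r1c1∈{9}] r1c1 has the single candidate 9 ⇒ r1c1=9.
Step 40. [r3c8∈{6}] nothing but 6 survives at r3c8, so r3c8=6.
Step 41. [r2c7∈{9}] r2c7 is down to just 9, so r2c7=9.
Step 42. [r2c3∈{3}] r2c3 is down to just 3 ⇒ r2c3=3.
Step 43. [r3c2∈{1}] nothing but 1 survives at r3c2 ⇒ r3c2=1.
Step 44. [r8c1∈{6}] only 6 remains possible at r8c1 ⇒ r8c1=6.
Step 45. [r8c2∈{4}] r8c2 is down to just 4, so r8c2=4.
Step 46. [r6c3∈{1}] r6c3 has the single candidate 1. So r6c3=1.
Step 47. [r7c4∈{1}] only 1 remains possible at r7c4 ⇒ r7c4=1.
Step 48. [r7c8∈{8}] r7c8 is down to just 8, so r7c8=8.
Step 49. [r7c9∈{2}] only 2 remains possible at r7c9 ⇒ r7c9=2.

Answer: 9 8 6 3 1 2 7 4 5 / 4 7 3 8 6 5 9 2 1 / 2 1 5 7 4 9 8 6 3 / 3 9 4 6 5 7 2 1 8 / 8 5 2 4 3 1 6 7 9 / 7 6 1 2 9 8 5 3 4 / 5 3 9 1 7 6 4 8 2 / 6 4 8 5 2 3 1 9 7 / 1 2 7 9 8 4 3 5 6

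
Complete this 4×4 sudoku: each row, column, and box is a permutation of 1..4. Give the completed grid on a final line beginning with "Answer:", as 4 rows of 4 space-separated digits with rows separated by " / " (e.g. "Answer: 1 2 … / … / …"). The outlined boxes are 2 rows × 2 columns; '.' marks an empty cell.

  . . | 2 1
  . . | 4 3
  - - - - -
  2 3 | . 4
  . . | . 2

Step 1. [r1c2∈{4}] nothing but 4 survives at r1c2. So r1c2=4.
Step 2. [r4c2∈{1}] r4c2's peers cover all but 1 ⇒ r4c2=1.
Step 3. [r3c3∈{1}] r3c3 has the single candidate 1 ⇒ r3c3=1.
Step 4. [r4c3∈{3}] r4c3 is down to just 3 ⇒ r4c3=3.
Step 5. [r2c1∈{1}] r2c1's peers cover all but 1, so r2c1=1.
Step 6. [r2c2∈{2}] r2c2 is down to just 2 ⇒ r2c2=2.
Step 7. [r1c1∈{3}] nothing but 3 survives at r1c1. So r1c1=3.
Step 8. [r4c1∈{4}] r4c1 has the single candidate 4, so r4c1=4.

Answer: 3 4 2 1 / 1 2 4 3 / 2 3 1 4 / 4 1 3 2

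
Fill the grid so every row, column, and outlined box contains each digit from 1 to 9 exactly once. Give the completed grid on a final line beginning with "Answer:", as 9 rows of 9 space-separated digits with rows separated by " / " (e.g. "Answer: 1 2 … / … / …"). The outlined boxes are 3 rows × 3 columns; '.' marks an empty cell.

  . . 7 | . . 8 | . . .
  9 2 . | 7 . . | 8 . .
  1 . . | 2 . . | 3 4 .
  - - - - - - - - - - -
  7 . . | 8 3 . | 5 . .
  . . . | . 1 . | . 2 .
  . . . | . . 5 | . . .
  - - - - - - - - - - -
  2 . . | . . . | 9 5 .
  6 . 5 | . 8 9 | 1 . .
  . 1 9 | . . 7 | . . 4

Step 1. [r3c6∈{6}] r3c6's peers cover all but 6 ⇒ r3c6=6.
Step 2. [r5c6∈{4}] r5c6's peers cover all but 4 ⇒ r5c6=4.
Step 3. [r6c5∈{2,6,7,9}] 7 has one home in col 5: r6c5, so r6c5=7.
Step 4. [r6c3∈{1,2,3,4,6,8}] row 6 places 2 nowhere but r6c3 ⇒ r6c3=2.
Step 5. [r3c9∈{5,7,9}] 7 has one home in row 3: r3c9. So r3c9=7.
Step 6. [r4c3∈{1,4,6}] in col 3, 1 fits only at r4c3. So r4c3=1.
Step 7. [r4c2∈{4,6,9}] row 4 places 4 nowhere but r4c2 ⇒ r4c2=4.
Step 8. [r7c3∈{3,4,8}] 4 has one home in box 7: r7c3. So r7c3=4.
Step 9. [r1c1∈{3,4,5}] in col 1, 4 fits only at r1c1. So r1c1=4.
Step 10. [r7c5∈{6}] r7c5's peers cover all but 6. So r7c5=6.
Step 11. [r7c2∈{3,7,8}] in row 7, 7 fits only at r7c2. So r7c2=7.
Step 12. [r8c2∈{3}] r8c2's peers cover all but 3. So r8c2=3.
Step 13. [r1c4∈{1,3,5,9}] in row 1, 3 fits only at r1c4, so r1c4=3.
Step 14. [r9c8∈{3,6,8}] row 9 places 3 nowhere but r9c8. So r9c8=3.
Step 15. [r6c8∈{1,6,8,9}] col 8 places 8 nowhere but r6c8, so r6c8=8.
Step 16. [r6c9∈{1,3,6,9}] 1 has one home in row 6: r6c9. So r6c9=1.
Step 17. [r9c7∈{2,6}] row 9 places 6 nowhere but r9c7. So r9c7=6.
Step 18. [r5c9∈{3,6,9}] across col 9, 3 lands solely at r5c9 ⇒ r5c9=3.
Step 19. [r1c8∈{1,6,9}] across row 1, 1 lands solely at r1c8 ⇒ r1c8=1.
Step 20. [r1c9∈{2,5,6,9}] box 3 places 9 nowhere but r1c9, so r1c9=9.
Step 21. [r1c2∈{5,6}] r1c2 is the only open cell in row 1 admitting 6, so r1c2=6.
Step 22. [r1c5∈{5}] r1c5 has the single candidate 5 ⇒ r1c5=5.
Step 23. [r5c3∈{6,8}] across col 3, 6 lands solely at r5c3. So r5c3=6.
Step 24. [r5c4∈{9}] r5c4 is down to just 9, so r5c4=9.
Step 25. [r2c8∈{6}] r2c8 has the single candidate 6. So r2c8=6.
Step 26. [r5c1∈{5,8}] across col 1, 5 lands solely at r5c1 ⇒ r5c1=5.
Step 27. [r3c2∈{5,8}] in row 3, 5 fits only at r3c2. So r3c2=5.
Step 28. [r7c6∈{1,3}] across row 7, 3 lands solely at r7c6 ⇒ r7c6=3.
Step 29. [r2c3∈{3}] r2c3's peers cover all but 3 ⇒ r2c3=3.
Step 30. [r9c5∈{2}] nothing but 2 survives at r9c5, so r9c5=2.
Step 31. [r8c4∈{4}] r8c4's peers cover all but 4, so r8c4=4.
Step 32. [r1c7∈{2}] only 2 remains possible at r1c7. So r1c7=2.
Step 33. [r7c4∈{1}] nothing but 1 survives at r7c4. So r7c4=1.
Step 34. [r3c3∈{8}] only 8 remains possible at r3c3. So r3c3=8.
Step 35. [r4c8∈{9}] r4c8's peers cover all but 9 ⇒ r4c8=9.
Step 36. [r4c9∈{6}] r4c9's peers cover all but 6. So r4c9=6.
Step 37. [r2c5∈{4}] only 4 remains possible at r2c5. So r2c5=4.
Step 38. [r9c4∈{5}] nothing but 5 survives at r9c4 ⇒ r9c4=5.
Step 39. [r5c2∈{8}] only 8 remains possible at r5c2, so r5c2=8.
Step 40. [r6c1∈{3}] r6c1's peers cover all but 3, so r6c1=3.
Step 41. [r2c6∈{1}] r2c6 has the single candidate 1. So r2c6=1.
Step 42. [r6c2∈{9}] r6c2 has the single candidate 9 ⇒ r6c2=9.
Step 43. [r7c9∈{8}] r7c9 has the single candidate 8 ⇒ r7c9=8.
Step 44. [r9c1∈{8}] only 8 remains possible at r9c1. So r9c1=8.
Step 45. [r3c5∈{9}] r3c5's peers cover all but 9. So r3c5=9.
Step 46. [r8c9∈{2}] r8c9 has the single candidate 2 ⇒ r8c9=2.
Step 47. [r4c6∈{2}] nothing but 2 survives at r4c6, so r4c6=2.
Step 48. [r2c9∈{5}] r2c9's peers cover all but 5 ⇒ r2c9=5.
Step 49. [r6c4∈{6}] nothing but 6 survives at r6c4. So r6c4=6.
Step 50. [r8c8∈{7}] r8c8 is down to just 7. So r8c8=7.
Step 51. [r5c7∈{7}] r5c7's peers cover all but 7 ⇒ r5c7=7.
Step 52. [r6c7∈{4}] r6c7's peers cover all but 4. So r6c7=4.

Answer: 4 6 7 3 5 8 2 1 9 / 9 2 3 7 4 1 8 6 5 / 1 5 8 2 9 6 3 4 7 / 7 4 1 8 3 2 5 9 6 / 5 8 6 9 1 4 7 2 3 / 3 9 2 6 7 5 4 8 1 / 2 7 4 1 6 3 9 5 8 / 6 3 5 4 8 9 1 7 2 / 8 1 9 5 2 7 6 3 4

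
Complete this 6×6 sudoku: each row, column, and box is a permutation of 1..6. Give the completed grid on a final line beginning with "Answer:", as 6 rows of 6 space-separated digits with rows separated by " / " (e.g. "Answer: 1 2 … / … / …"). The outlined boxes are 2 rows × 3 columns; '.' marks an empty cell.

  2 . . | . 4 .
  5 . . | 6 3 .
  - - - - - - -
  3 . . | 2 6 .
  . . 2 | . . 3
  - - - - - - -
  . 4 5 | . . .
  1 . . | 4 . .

Step 1. [r2c2∈{1}] only 1 remains possible at r2c2, so r2c2=1.
Step 2. [r6c2∈{2,3,6}] 2 has one home in col 2: r6c2 ⇒ r6c2=2.
Step 3. [r3c6∈{1,4,5}] 4 has one home in col 6: r3c6, so r3c6=4.
Step 4. [r5c1∈{6}] r5c1's peers cover all but 6 ⇒ r5c1=6.
Step 5. [r6c5∈{5}] r6c5 has the single candidate 5. So r6c5=5.
Step 6. [r4c4∈{1,5}] box 4 places 5 nowhere but r4c4. So r4c4=5.
Step 7. [r5c5∈{1,2}] in col 5, 2 fits only at r5c5. So r5c5=2.
Step 8. [r1c4∈{1}] r1c4's peers cover all but 1 ⇒ r1c4=1.
Step 9. [r1c3∈{3,6}] in col 3, 6 fits only at r1c3. So r1c3=6.
Step 10. [r6c3∈{3}] r6c3 is down to just 3, so r6c3=3.
Step 11. [r4c1∈{4}] r4c1's peers cover all but 4. So r4c1=4.
Step 12. [r1c6∈{5}] r1c6 is down to just 5, so r1c6=5.
Step 13. [r2c6∈{2}] only 2 remains possible at r2c6. So r2c6=2.
Step 14. [r6c6∈{6}] r6c6 has the single candidate 6 ⇒ r6c6=6.
Step 15. [r3c3∈{1}] r3c3 is down to just 1 ⇒ r3c3=1.
Step 16. [r4c2∈{6}] r4c2 is down to just 6, so r4c2=6.
Step 17. [r3c2∈{5}] r3c2 has the single candidate 5. So r3c2=5.
Step 18. [r5c6∈{1}] only 1 remains possible at r5c6 ⇒ r5c6=1.
Step 19. [r5c4∈{3}] r5c4 has the single candidate 3, so r5c4=3.
Step 20. [r4c5∈{1}] nothing but 1 survives at r4c5 ⇒ r4c5=1.
Step 21. [r1c2∈{3}] nothing but 3 survives at r1c2, so r1c2=3.
Step 22. [r2c3∈{4}] r2c3 is down to just 4. So r2c3=4.

Answer: 2 3 6 1 4 5 / 5 1 4 6 3 2 / 3 5 1 2 6 4 / 4 6 2 5 1 3 / 6 4 5 3 2 1 / 1 2 3 4 5 6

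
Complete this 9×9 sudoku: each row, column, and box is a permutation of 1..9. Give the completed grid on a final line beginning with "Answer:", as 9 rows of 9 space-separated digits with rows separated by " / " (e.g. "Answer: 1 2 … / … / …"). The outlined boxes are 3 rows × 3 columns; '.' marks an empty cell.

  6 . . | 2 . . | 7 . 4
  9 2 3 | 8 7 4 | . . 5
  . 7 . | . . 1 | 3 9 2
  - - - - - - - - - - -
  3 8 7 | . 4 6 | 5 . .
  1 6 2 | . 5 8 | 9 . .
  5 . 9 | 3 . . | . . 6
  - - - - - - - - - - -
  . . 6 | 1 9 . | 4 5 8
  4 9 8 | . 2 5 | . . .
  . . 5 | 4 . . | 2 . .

Step 1. [r4c9∈{1}] r4c9's peers cover all but 1. So r4c9=1.
Step 2. [r9c1∈{7}] nothing but 7 survives at r9c1, so r9c1=7.
Step 3. [r9c6∈{3}] r9c6's peers cover all but 3. So r9c6=3.
Step 4. [r5c4∈{7}] nothing but 7 survives at r5c4, so r5c4=7.
Step 5. [r8c4∈{6}] r8c4 has the single candidate 6. So r8c4=6.
Step 6. [r6c8∈{2,4,7,8}] row 6 places 7 nowhere but r6c8, so r6c8=7.
Step 7. [r8c7∈{1}] r8c7's peers cover all but 1, so r8c7=1.
Step 8. [r5c9∈{3}] nothing but 3 survives at r5c9 ⇒ r5c9=3.
Step 9. [r1c3∈{1}] r1c3 has the single candidate 1. So r1c3=1.
Step 10. [r2c8∈{1,6}] across row 2, 1 lands solely at r2c8. So r2c8=1.
Step 11. [r4c8∈{2}] r4c8 has the single candidate 2, so r4c8=2.
Step 12. [r9c9∈{9}] r9c9 is down to just 9. So r9c9=9.
Step 13. [r9c5∈{8}] r9c5 has the single candidate 8. So r9c5=8.
Step 14. [r3c3∈{4}] nothing but 4 survives at r3c3. So r3c3=4.
Step 15. [r7c6∈{7}] r7c6 is down to just 7. So r7c6=7.
Step 16. [r3c4∈{5}] r3c4's peers cover all but 5. So r3c4=5.
Step 17. [r6c5∈{1}] r6c5 has the single candidate 1, so r6c5=1.
Step 18. [r8c9∈{7}] r8c9's peers cover all but 7, so r8c9=7.
Step 19. [r5c8∈{4}] r5c8 is down to just 4. So r5c8=4.
Step 20. [r9c8∈{6}] r9c8's peers cover all but 6, so r9c8=6.
Step 21. [r7c2∈{3}] nothing but 3 survives at r7c2. So r7c2=3.
Step 22. [r2c7∈{6}] nothing but 6 survives at r2c7, so r2c7=6.
Step 23. [r8c8∈{3}] only 3 remains possible at r8c8 ⇒ r8c8=3.
Step 24. [r6c7∈{8}] nothing but 8 survives at r6c7, so r6c7=8.
Step 25. [r1c5∈{3}] r1c5 is down to just 3. So r1c5=3.
Step 26. [r7c1∈{2}] r7c1 is down to just 2. So r7c1=2.
Step 27. [r1c6∈{9}] r1c6 has the single candidate 9, so r1c6=9.
Step 28. [r4c4∈{9}] r4c4 is down to just 9, so r4c4=9.
Step 29. [r1c8∈{8}] only 8 remains possible at r1c8. So r1c8=8.
Step 30. [r9c2∈{1}] only 1 remains possible at r9c2. So r9c2=1.
Step 31. [r6c6∈{2}] r6c6 has the single candidate 2. So r6c6=2.
Step 32. [r3c5∈{6}] only 6 remains possible at r3c5 ⇒ r3c5=6.
Step 33. [r3c1∈{8}] r3c1 is down to just 8, so r3c1=8.
Step 34. [r1c2∈{5}] r1c2 has the single candidate 5 ⇒ r1c2=5.
Step 35. [r6c2∈{4}] r6c2 has the single candidate 4, so r6c2=4.

Answer: 6 5 1 2 3 9 7 8 4 / 9 2 3 8 7 4 6 1 5 / 8 7 4 5 6 1 3 9 2 / 3 8 7 9 4 6 5 2 1 / 1 6 2 7 5 8 9 4 3 / 5 4 9 3 1 2 8 7 6 / 2 3 6 1 9 7 4 5 8 / 4 9 8 6 2 5 1 3 7 / 7 1 5 4 8 3 2 6 9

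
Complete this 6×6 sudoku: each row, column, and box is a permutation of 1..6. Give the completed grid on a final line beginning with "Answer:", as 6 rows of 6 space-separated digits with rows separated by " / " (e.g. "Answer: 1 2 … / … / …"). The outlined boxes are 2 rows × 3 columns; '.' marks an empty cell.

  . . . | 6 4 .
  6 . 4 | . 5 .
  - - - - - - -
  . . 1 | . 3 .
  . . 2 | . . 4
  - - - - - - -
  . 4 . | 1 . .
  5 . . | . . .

Step 1. [r1c1∈{1,2,3}] 1 has one home in col 1: r1c1, so r1c1=1.
Step 2. [r5c1∈{2,3}] r5c1 is the only open cell in col 1 admitting 2, so r5c1=2.
Step 3. [r5c5∈{6}] r5c5 is down to just 6 ⇒ r5c5=6.
Step 4. [r5c3∈{3}] r5c3 is down to just 3, so r5c3=3.
Step 5. [r4c2∈{3,5,6}] in row 4, 6 fits only at r4c2 ⇒ r4c2=6.
Step 6. [r3c2∈{5}] nothing but 5 survives at r3c2 ⇒ r3c2=5.
Step 7. [r3c4∈{2}] r3c4 is down to just 2 ⇒ r3c4=2.
Step 8. [r2c4∈{3}] only 3 remains possible at r2c4, so r2c4=3.
Step 9. [r1c6∈{2}] only 2 remains possible at r1c6, so r1c6=2.
Step 10. [r4c5∈{1}] r4c5 is down to just 1, so r4c5=1.
Step 11. [r4c1∈{3}] r4c1 is down to just 3, so r4c1=3.
Step 12. [r4c4∈{5}] r4c4 is down to just 5, so r4c4=5.
Step 13. [r1c2∈{3}] only 3 remains possible at r1c2. So r1c2=3.
Step 14. [r6c5∈{2}] nothing but 2 survives at r6c5. So r6c5=2.
Step 15. [r3c6∈{6}] r3c6 is down to just 6 ⇒ r3c6=6.
Step 16. [r1c3∈{5}] nothing but 5 survives at r1c3, so r1c3=5.
Step 17. [r6c2∈{1}] r6c2's peers cover all but 1, so r6c2=1.
Step 18. [r6c3∈{6}] nothing but 6 survives at r6c3, so r6c3=6.
Step 19. [r3c1∈{4}] only 4 remains possible at r3c1, so r3c1=4.
Step 20. [r2c6∈{1}] r2c6's peers cover all but 1 ⇒ r2c6=1.
Step 21. [r2c2∈{2}] r2c2 has the single candidate 2, so r2c2=2.
Step 22. [r6c6∈{3}] only 3 remains possible at r6c6 ⇒ r6c6=3.
Step 23. [r6c4∈{4}] r6c4's peers cover all but 4, so r6c4=4.
Step 24. [r5c6∈{5}] r5c6 has the single candidate 5. So r5c6=5.

Answer: 1 3 5 6 4 2 / 6 2 4 3 5 1 / 4 5 1 2 3 6 / 3 6 2 5 1 4 / 2 4 3 1 6 5 / 5 1 6 4 2 3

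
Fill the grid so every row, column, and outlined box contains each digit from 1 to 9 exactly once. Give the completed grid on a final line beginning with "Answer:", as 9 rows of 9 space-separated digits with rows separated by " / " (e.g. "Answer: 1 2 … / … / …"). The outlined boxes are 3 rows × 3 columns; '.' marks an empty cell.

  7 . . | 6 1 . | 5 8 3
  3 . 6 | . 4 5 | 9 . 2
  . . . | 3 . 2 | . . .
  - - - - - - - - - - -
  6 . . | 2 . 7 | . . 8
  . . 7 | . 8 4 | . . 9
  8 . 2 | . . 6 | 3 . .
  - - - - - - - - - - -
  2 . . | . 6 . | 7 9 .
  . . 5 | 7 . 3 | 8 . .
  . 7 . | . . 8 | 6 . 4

Step 1. [r8c9∈{1}] only 1 remains possible at r8c9. So r8c9=1.
Step 2. [r5c2∈{1,3,5}] 3 has one home in row 5: r5c2 ⇒ r5c2=3.
Step 3. [r7c3∈{1,3,4,8}] in row 7, 3 fits only at r7c3, so r7c3=3.
Step 4. [r3c3∈{1,4,8,9}] col 3 places 8 nowhere but r3c3, so r3c3=8.
Step 5. [r2c2∈{1}] r2c2 has the single candidate 1, so r2c2=1.
Step 6. [r5c8∈{1,2,5,6}] r5c8 is the only open cell in row 5 admitting 6. So r5c8=6.
Step 7. [r7c9∈{5}] r7c9's peers cover all but 5, so r7c9=5.
Step 8. [r1c6∈{9}] only 9 remains possible at r1c6, so r1c6=9.
Step 9. [r1c3∈{4}] only 4 remains possible at r1c3, so r1c3=4.
Step 10. [r8c1∈{4,9}] col 1 places 4 nowhere but r8c1. So r8c1=4.
Step 11. [r2c8∈{7}] only 7 remains possible at r2c8. So r2c8=7.
Step 12. [r4c5∈{3,5,9}] 3 has one home in row 4: r4c5 ⇒ r4c5=3.
Step 13. [r8c8∈{2}] r8c8 has the single candidate 2. So r8c8=2.
Step 14. [r8c5∈{9}] r8c5 is down to just 9 ⇒ r8c5=9.
Step 15. [r6c5∈{5}] r6c5 has the single candidate 5. So r6c5=5.
Step 16. [r5c4∈{1}] nothing but 1 survives at r5c4, so r5c4=1.
Step 17. [r4c3∈{1,9}] in box 4, 1 fits only at r4c3. So r4c3=1.
Step 18. [r4c2∈{4,5,9}] r4c2 is the only open cell in row 4 admitting 9 ⇒ r4c2=9.
Step 19. [r4c7∈{4}] r4c7 is down to just 4 ⇒ r4c7=4.
Step 20. [r3c1∈{5,9}] row 3 places 9 nowhere but r3c1, so r3c1=9.
Step 21. [r6c8∈{1}] r6c8 has the single candidate 1 ⇒ r6c8=1.
Step 22. [r3c5∈{7}] r3c5 is down to just 7 ⇒ r3c5=7.
Step 23. [r4c8∈{5}] r4c8 has the single candidate 5. So r4c8=5.
Step 24. [r6c4∈{9}] only 9 remains possible at r6c4. So r6c4=9.
Step 25. [r3c7∈{1}] only 1 remains possible at r3c7. So r3c7=1.
Step 26. [r9c1∈{1}] r9c1 is down to just 1 ⇒ r9c1=1.
Step 27. [r8c2∈{6}] nothing but 6 survives at r8c2. So r8c2=6.
Step 28. [r5c7∈{2}] r5c7's peers cover all but 2, so r5c7=2.
Step 29. [r5c1∈{5}] only 5 remains possible at r5c1. So r5c1=5.
Step 30. [r2c4∈{8}] only 8 remains possible at r2c4. So r2c4=8.
Step 31. [r1c2∈{2}] r1c2 is down to just 2, so r1c2=2.
Step 32. [r3c8∈{4}] r3c8's peers cover all but 4 ⇒ r3c8=4.
Step 33. [r3c9∈{6}] r3c9 has the single candidate 6. So r3c9=6.
Step 34. [r9c8∈{3}] r9c8 has the single candidate 3. So r9c8=3.
Step 35. [r7c6∈{1}] r7c6 is down to just 1 ⇒ r7c6=1.
Step 36. [r7c2∈{8}] r7c2's peers cover all but 8, so r7c2=8.
Step 37. [r6c9∈{7}] r6c9 has the single candidate 7. So r6c9=7.
Step 38. [r9c5∈{2}] nothing but 2 survives at r9c5. So r9c5=2.
Step 39. [r3c2∈{5}] r3c2 is down to just 5, so r3c2=5.
Step 40. [r6c2∈{4}] r6c2's peers cover all but 4. So r6c2=4.
Step 41. [r9c3∈{9}] only 9 remains possible at r9c3, so r9c3=9.
Step 42. [r7c4∈{4}] only 4 remains possible at r7c4, so r7c4=4.
Step 43. [r9c4∈{5}] only 5 remains possible at r9c4. So r9c4=5.

Answer: 7 2 4 6 1 9 5 8 3 / 3 1 6 8 4 5 9 7 2 / 9 5 8 3 7 2 1 4 6 / 6 9 1 2 3 7 4 5 8 / 5 3 7 1 8 4 2 6 9 / 8 4 2 9 5 6 3 1 7 / 2 8 3 4 6 1 7 9 5 / 4 6 5 7 9 3 8 2 1 / 1 7 9 5 2 8 6 3 4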